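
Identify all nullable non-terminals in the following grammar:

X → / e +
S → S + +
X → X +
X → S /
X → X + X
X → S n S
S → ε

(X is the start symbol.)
A non-terminal is nullable if it can derive ε (the empty string): either it has an ε-production, or it has a production whose right-hand side consists entirely of nullable non-terminals.

ε-productions: S → ε
So S is immediately nullable.
No further non-terminal can be added: every production for the remaining non-terminals contains a terminal or a non-nullable non-terminal.
Nullable = { 'S' }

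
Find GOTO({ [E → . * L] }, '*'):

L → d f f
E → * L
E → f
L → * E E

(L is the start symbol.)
{ [E → * . L], [L → . * E E], [L → . d f f] }

GOTO(I, '*') = CLOSURE({ [A → αX.β] : [A → α.Xβ] ∈ I, X = '*' })

Items with dot before '*', with the dot advanced:
  [E → . * L] → [E → * . L]
Closure of the advanced items:
  [E → * . L] has the dot before L: add [L → . d f f], [L → . * E E]

GOTO = { [E → * . L], [L → . * E E], [L → . d f f] }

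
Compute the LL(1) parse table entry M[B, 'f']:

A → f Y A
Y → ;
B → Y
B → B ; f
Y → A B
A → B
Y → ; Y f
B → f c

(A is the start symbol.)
B → Y, B → B ; f, B → f c

To find M[B, 'f'], we find productions for B where 'f' is in the predict set (PREDICT(N → α) = (FIRST(α) \ {ε}) ∪ (FOLLOW(N) if α ⇒* ε)).

Relevant sets:
  FIRST(Y) = { ';', 'f' }
  FIRST(B) = { ';', 'f' }

B → Y: PREDICT = { ';', 'f' }
  'f' is in predict set, so this production goes in M[B, 'f']
B → B ; f: PREDICT = { ';', 'f' }
  'f' is in predict set, so this production goes in M[B, 'f']
B → f c: PREDICT = { 'f' }
  'f' is in predict set, so this production goes in M[B, 'f']

M[B, 'f'] = B → Y, B → B ; f, B → f c  (a multiply-defined cell — the grammar is not LL(1))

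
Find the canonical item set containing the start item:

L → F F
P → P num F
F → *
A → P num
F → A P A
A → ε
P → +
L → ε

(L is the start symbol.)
{ [A → . P num], [A → .], [F → . *], [F → . A P A], [L → . F F], [L → .], [L' → . L], [P → . +], [P → . P num F] }

First, augment the grammar with L' → L
I₀ = CLOSURE({ [L' → . L] }):
  [L' → . L] has the dot before L: add [L → . F F], [L → .]
  [L → . F F] has the dot before F: add [F → . *], [F → . A P A]
  [F → . A P A] has the dot before A: add [A → . P num], [A → .]
  [A → . P num] has the dot before P: add [P → . P num F], [P → . +]
No further items can be added.

I₀ = { [A → . P num], [A → .], [F → . *], [F → . A P A], [L → . F F], [L → .], [L' → . L], [P → . +], [P → . P num F] }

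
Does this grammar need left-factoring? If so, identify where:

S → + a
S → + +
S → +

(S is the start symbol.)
Yes, S has productions with common prefix '+'

Left-factoring is needed when two productions for the same non-terminal
share a common prefix on the right-hand side.

Productions for S:
  S → + a
  S → + +
  S → +

Found common prefix '+' in productions for S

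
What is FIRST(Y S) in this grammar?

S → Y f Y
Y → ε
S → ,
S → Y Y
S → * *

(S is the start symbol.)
FIRST sets of the non-terminals involved (from the grammar, by fixed-point iteration):
  FIRST(Y) = { ε }
  FIRST(S) = { '*', ',', 'f', ε }

To compute FIRST(Y S), process the symbols left to right:
Symbol Y is a non-terminal. Add FIRST(Y) \ {ε} = { }
Y is nullable (ε ∈ FIRST(Y)), continue to the next symbol.
Symbol S is a non-terminal. Add FIRST(S) \ {ε} = { '*', ',', 'f' }
S is nullable (ε ∈ FIRST(S)), continue to the next symbol.
All symbols are nullable, so ε is in the result.
FIRST(Y S) = { '*', ',', 'f', ε }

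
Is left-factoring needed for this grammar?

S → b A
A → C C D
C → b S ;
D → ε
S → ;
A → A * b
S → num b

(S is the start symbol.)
Left-factoring is needed when two productions for the same non-terminal
share a common prefix on the right-hand side.

Productions for S:
  S → b A
  S → ;
  S → num b
Productions for A:
  A → C C D
  A → A * b

No common prefixes found.

Answer: No, left-factoring is not needed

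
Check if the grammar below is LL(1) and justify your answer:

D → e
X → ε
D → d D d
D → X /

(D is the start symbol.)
A grammar is LL(1) if for each non-terminal N with multiple productions, the predict sets of those productions are pairwise disjoint, where PREDICT(N → α) = (FIRST(α) \ {ε}) ∪ (FOLLOW(N) if α ⇒* ε).

Relevant sets:
  FIRST(X) = { ε }

For D:
  PREDICT(D → e) = { 'e' }
  PREDICT(D → d D d) = { 'd' }
  PREDICT(D → X '/') = { '/' }
X has a single production, so nothing to check there.

All predict sets are disjoint. The grammar IS LL(1).

Answer: Yes, the grammar is LL(1).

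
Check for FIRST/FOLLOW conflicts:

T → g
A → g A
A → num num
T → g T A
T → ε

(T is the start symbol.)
Yes. T → g with FOLLOW(T) on { 'g' }; T → g T A with FOLLOW(T) on { 'g' }

Nullable non-terminals: T.

T: nullable alternative(s) T → ε; FOLLOW(T) = { $, 'g', 'num' }
  T → g: FIRST \ {ε} = { 'g' } — overlaps FOLLOW(T) on { 'g' }: CONFLICT
  T → g T A: FIRST \ {ε} = { 'g' } — overlaps FOLLOW(T) on { 'g' }: CONFLICT
  T → ε: FIRST \ {ε} = { } — this is the only nullable alternative, skip

A has no nullable alternative, so no FIRST/FOLLOW check is needed there.

So the grammar has 2 FIRST/FOLLOW conflicts (marked CONFLICT above).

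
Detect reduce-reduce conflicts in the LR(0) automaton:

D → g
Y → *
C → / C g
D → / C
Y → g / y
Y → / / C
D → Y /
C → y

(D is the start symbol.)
A reduce-reduce conflict occurs when an LR(0) state has two complete items [A → α .] and [B → β .] — both call for a reduction, and with no lookahead the parser cannot choose between them.

Augment with D' → D and build the canonical LR(0) collection (I0 = CLOSURE({[D' → . D]}), then GOTO on every symbol after a dot until no new states appear). It has 16 states:
  I0: { [D → . / C], [D → . Y /], [D → . g], [D' → . D], [Y → . *], [Y → . / / C], [Y → . g / y] }  — shift
  I1: { [Y → * .] }  — reduce
  I2: { [C → . / C g], [C → . y], [D → / . C], [Y → / . / C] }  — shift
  I3: { [D' → D .] }  — accept
  I4: { [D → Y . /] }  — shift
  I5: { [D → g .], [Y → g . / y] }  — shift, reduce
  I6: { [Y → g / . y] }  — shift
  I7: { [Y → g / y .] }  — reduce
  I8: { [D → Y / .] }  — reduce
  I9: { [C → . / C g], [C → . y], [C → / . C g], [Y → / / . C] }  — shift
  I10: { [D → / C .] }  — reduce
  I11: { [C → y .] }  — reduce
  I12: { [C → . / C g], [C → . y], [C → / . C g] }  — shift
  I13: { [C → / C . g], [Y → / / C .] }  — shift, reduce
  I14: { [C → / C g .] }  — reduce
  I15: { [C → / C . g] }  — shift

No state contains more than one complete item.

Answer: No reduce-reduce conflicts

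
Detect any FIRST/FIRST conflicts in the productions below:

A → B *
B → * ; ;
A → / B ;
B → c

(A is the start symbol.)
No FIRST/FIRST conflicts.

FIRST sets of the non-terminals at (or reachable through a nullable prefix from) the front of some alternative:
  FIRST(B) = { '*', 'c' }

Productions for A:
  A → B *: FIRST = { '*', 'c' }
  A → / B ;: FIRST = { '/' }
Productions for B:
  B → * ; ;: FIRST = { '*' }
  B → c: FIRST = { 'c' }

All alternatives of each non-terminal have pairwise disjoint FIRST sets.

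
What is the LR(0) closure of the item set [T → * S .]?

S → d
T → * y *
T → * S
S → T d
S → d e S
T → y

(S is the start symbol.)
{ [T → * S .] }

Start with: [T → * S .]
The dot is at the end, so nothing is added.

CLOSURE = { [T → * S .] }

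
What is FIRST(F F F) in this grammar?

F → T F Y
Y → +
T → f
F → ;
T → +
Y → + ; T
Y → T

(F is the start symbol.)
FIRST sets of the non-terminals involved (from the grammar, by fixed-point iteration):
  FIRST(F) = { '+', ';', 'f' }

To compute FIRST(F F F), process the symbols left to right:
Symbol F is a non-terminal. Add FIRST(F) \ {ε} = { '+', ';', 'f' }
F is not nullable (ε ∉ FIRST(F)), so stop here.
FIRST(F F F) = { '+', ';', 'f' }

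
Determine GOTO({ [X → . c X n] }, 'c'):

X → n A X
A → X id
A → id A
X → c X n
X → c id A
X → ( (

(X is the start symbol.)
GOTO(I, 'c') = CLOSURE({ [A → αX.β] : [A → α.Xβ] ∈ I, X = 'c' })

Items with dot before 'c', with the dot advanced:
  [X → . c X n] → [X → c . X n]
Closure of the advanced items:
  [X → c . X n] has the dot before X: add [X → . n A X], [X → . c X n], [X → . c id A], [X → . ( (]

GOTO = { [X → . ( (], [X → . c X n], [X → . c id A], [X → . n A X], [X → c . X n] }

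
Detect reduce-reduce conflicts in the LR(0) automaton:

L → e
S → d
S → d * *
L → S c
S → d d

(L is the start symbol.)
No reduce-reduce conflicts

Augment with L' → L and build the canonical LR(0) collection (I0 = CLOSURE({[L' → . L]}), then GOTO on every symbol after a dot until no new states appear). It has 9 states:
  I0: { [L → . S c], [L → . e], [L' → . L], [S → . d * *], [S → . d d], [S → . d] }  — shift
  I1: { [L' → L .] }  — accept
  I2: { [L → S . c] }  — shift
  I3: { [S → d . * *], [S → d . d], [S → d .] }  — shift, reduce
  I4: { [L → e .] }  — reduce
  I5: { [S → d * . *] }  — shift
  I6: { [S → d d .] }  — reduce
  I7: { [S → d * * .] }  — reduce
  I8: { [L → S c .] }  — reduce

No state contains more than one complete item.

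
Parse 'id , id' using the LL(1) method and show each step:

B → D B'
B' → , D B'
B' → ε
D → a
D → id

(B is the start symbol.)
Stack is shown with the top on the left.

Stack     Input      Action
---------------------------
B $       id , id $  output B → D B'
D B' $    id , id $  output D → id
id B' $   id , id $  match 'id'
B' $      , id $     output B' → , D B'
, D B' $  , id $     match ','
D B' $    id $       output D → id
id B' $   id $       match 'id'
B' $      $          output B' → ε
$         $          accept

The string is accepted.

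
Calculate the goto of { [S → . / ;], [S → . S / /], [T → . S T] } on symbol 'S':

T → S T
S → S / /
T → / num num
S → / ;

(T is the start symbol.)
GOTO(I, 'S') = CLOSURE({ [A → αX.β] : [A → α.Xβ] ∈ I, X = 'S' })

Items with dot before 'S', with the dot advanced:
  [S → . S / /] → [S → S . / /]
  [T → . S T] → [T → S . T]
Closure of the advanced items:
  [T → S . T] has the dot before T: add [T → . S T], [T → . / num num]
  [T → . S T] has the dot before S: add [S → . S / /], [S → . / ;]

GOTO = { [S → . / ;], [S → . S / /], [S → S . / /], [T → . / num num], [T → . S T], [T → S . T] }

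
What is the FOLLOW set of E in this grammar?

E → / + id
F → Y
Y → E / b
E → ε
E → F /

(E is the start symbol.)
E is the start symbol, so $ ∈ FOLLOW(E).
In Y → E / b: E is followed by '/' b, add FIRST('/' b) \ {ε} = { '/' }

Taking the union: FOLLOW(E) = { $, '/' }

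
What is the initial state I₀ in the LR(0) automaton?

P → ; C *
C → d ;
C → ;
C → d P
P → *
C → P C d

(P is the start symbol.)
{ [P → . *], [P → . ; C *], [P' → . P] }

First, augment the grammar with P' → P
I₀ = CLOSURE({ [P' → . P] }):
  [P' → . P] has the dot before P: add [P → . ; C *], [P → . *]
No further items can be added.

I₀ = { [P → . *], [P → . ; C *], [P' → . P] }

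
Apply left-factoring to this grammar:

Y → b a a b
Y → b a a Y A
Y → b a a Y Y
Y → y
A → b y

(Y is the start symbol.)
Y → b a a Y'
Y' → b
Y' → Y Y''
Y'' → A
Y'' → Y
Y → y
A → b y

Left-factoring transforms A → αβ₁ | αβ₂ into A → αA' and A' → β₁ | β₂
(α is the longest common prefix among the alternatives). Repeat until
no nonterminal has two alternatives with a common prefix.

Round 1: Y has alternatives sharing prefix 'b a a'. Introduce Y': Y → b a a Y'
  Add: Y' → b
  Add: Y' → Y A
  Add: Y' → Y Y

Round 2: Y' has alternatives sharing prefix 'Y'. Introduce Y'': Y' → Y Y''
  Add: Y'' → A
  Add: Y'' → Y

No remaining common prefixes — done.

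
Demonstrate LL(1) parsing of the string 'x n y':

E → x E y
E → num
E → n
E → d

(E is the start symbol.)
Stack is shown with the top on the left.

Stack    Input    Action
------------------------
E $      x n y $  output E → x E y
x E y $  x n y $  match 'x'
E y $    n y $    output E → n
n y $    n y $    match 'n'
y $      y $      match 'y'
$        $        accept

The string is accepted.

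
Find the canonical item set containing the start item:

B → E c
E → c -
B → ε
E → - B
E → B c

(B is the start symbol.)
First, augment the grammar with B' → B
I₀ = CLOSURE({ [B' → . B] }):
  [B' → . B] has the dot before B: add [B → . E c], [B → .]
  [B → . E c] has the dot before E: add [E → . c -], [E → . - B], [E → . B c]
No further items can be added.

I₀ = { [B → . E c], [B → .], [B' → . B], [E → . - B], [E → . B c], [E → . c -] }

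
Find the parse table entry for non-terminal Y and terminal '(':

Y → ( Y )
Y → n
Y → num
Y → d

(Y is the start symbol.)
To find M[Y, '('], we find productions for Y where '(' is in the predict set (PREDICT(N → α) = (FIRST(α) \ {ε}) ∪ (FOLLOW(N) if α ⇒* ε)).

Y → ( Y ): PREDICT = { '(' }
  '(' is in predict set, so this production goes in M[Y, '(']
Y → n: PREDICT = { 'n' }
Y → num: PREDICT = { 'num' }
Y → d: PREDICT = { 'd' }

M[Y, '('] = Y → ( Y )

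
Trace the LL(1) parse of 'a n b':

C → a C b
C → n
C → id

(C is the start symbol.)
Stack is shown with the top on the left.

Stack    Input    Action
------------------------
C $      a n b $  output C → a C b
a C b $  a n b $  match 'a'
C b $    n b $    output C → n
n b $    n b $    match 'n'
b $      b $      match 'b'
$        $        accept

The string is accepted.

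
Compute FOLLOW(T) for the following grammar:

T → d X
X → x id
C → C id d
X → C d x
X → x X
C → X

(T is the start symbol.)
To compute FOLLOW(T), find every occurrence of T on a right-hand side N → α T β: add FIRST(β) \ {ε}, and if β is empty or nullable also add FOLLOW(N). Iterate to a fixed point.

T is the start symbol, so $ ∈ FOLLOW(T).
T does not occur on any right-hand side.

Taking the union: FOLLOW(T) = { $ }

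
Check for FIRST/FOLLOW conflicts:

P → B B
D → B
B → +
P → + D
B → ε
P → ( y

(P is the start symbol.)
Yes. B → '+' with FOLLOW(B) on { '+' }

Nullable non-terminals: B, D, P.
FIRST sets used below: FIRST(B) = { '+', ε }

B: nullable alternative(s) B → ε; FOLLOW(B) = { $, '+' }
  B → +: FIRST \ {ε} = { '+' } — overlaps FOLLOW(B) on { '+' }: CONFLICT
  B → ε: FIRST \ {ε} = { } — this is the only nullable alternative, skip
D has a nullable alternative but only one production, so nothing to check.

P: nullable alternative(s) P → B B; FOLLOW(P) = { $ }
  P → B B: FIRST \ {ε} = { '+' } — this is the only nullable alternative, skip
  P → + D: FIRST \ {ε} = { '+' } — disjoint from FOLLOW(P)
  P → ( y: FIRST \ {ε} = { '(' } — disjoint from FOLLOW(P)

So the grammar has 1 FIRST/FOLLOW conflict (marked CONFLICT above).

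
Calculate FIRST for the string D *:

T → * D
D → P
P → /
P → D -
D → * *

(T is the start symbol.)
FIRST sets of the non-terminals involved (from the grammar, by fixed-point iteration):
  FIRST(D) = { '*', '/' }

To compute FIRST(D *), process the symbols left to right:
Symbol D is a non-terminal. Add FIRST(D) \ {ε} = { '*', '/' }
D is not nullable (ε ∉ FIRST(D)), so stop here.
FIRST(D *) = { '*', '/' }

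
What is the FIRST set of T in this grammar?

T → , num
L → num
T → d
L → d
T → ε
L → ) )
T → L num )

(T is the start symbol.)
{ ')', ',', 'd', 'num', ε }

To compute FIRST(T), examine every production with T on the left-hand side, reading each right-hand side left to right until a non-nullable symbol is reached.

FIRST sets of the other non-terminals involved (by the same procedure, iterated to a fixed point):
  FIRST(L) = { ')', 'd', 'num' }

From T → , num:
  - ',' is a terminal: add ',' and stop
From T → d:
  - d is a terminal: add 'd' and stop
From T → ε:
  - ε-production, so ε ∈ FIRST(T)
From T → L num ):
  - L is a non-terminal: add FIRST(L) \ {ε} = { ')', 'd', 'num' }
    L is not nullable, so stop

Collecting: FIRST(T) = { ')', ',', 'd', 'num', ε }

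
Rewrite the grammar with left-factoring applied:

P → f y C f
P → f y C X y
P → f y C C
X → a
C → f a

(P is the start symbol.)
Left-factoring transforms A → αβ₁ | αβ₂ into A → αA' and A' → β₁ | β₂
(α is the longest common prefix among the alternatives). Repeat until
no nonterminal has two alternatives with a common prefix.

Round 1: P has alternatives sharing prefix 'f y C'. Introduce P': P → f y C P'
  Add: P' → f
  Add: P' → X y
  Add: P' → C

No remaining common prefixes — done.

Resulting grammar:
P → f y C P'
P' → f
P' → X y
P' → C
X → a
C → f a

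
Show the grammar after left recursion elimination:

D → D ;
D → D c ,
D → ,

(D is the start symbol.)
D → , D'
D' → ; D'
D' → c , D'
D' → ε

D is directly left-recursive. The standard transformation for
  A → A α₁ | ... | A α_m | β₁ | ... | β_n
is
  A  → β₁ A' | ... | β_n A'
  A' → α₁ A' | ... | α_m A' | ε

D → , becomes D → , D'
D → D ; becomes D' → ; D'
D → D c , becomes D' → c , D'
Add D' → ε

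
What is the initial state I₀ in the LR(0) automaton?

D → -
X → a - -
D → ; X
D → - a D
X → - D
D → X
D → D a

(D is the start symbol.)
{ [D → . - a D], [D → . -], [D → . ; X], [D → . D a], [D → . X], [D' → . D], [X → . - D], [X → . a - -] }

First, augment the grammar with D' → D
I₀ = CLOSURE({ [D' → . D] }):
  [D' → . D] has the dot before D: add [D → . -], [D → . ; X], [D → . - a D], [D → . X], [D → . D a]
  [D → . X] has the dot before X: add [X → . a - -], [X → . - D]
No further items can be added.

I₀ = { [D → . - a D], [D → . -], [D → . ; X], [D → . D a], [D → . X], [D' → . D], [X → . - D], [X → . a - -] }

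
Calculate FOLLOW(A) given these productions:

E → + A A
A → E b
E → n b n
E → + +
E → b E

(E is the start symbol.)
To compute FOLLOW(A), find every occurrence of A on a right-hand side N → α A β: add FIRST(β) \ {ε}, and if β is empty or nullable also add FOLLOW(N). Iterate to a fixed point.

In E → + A A: A is followed by A, add FIRST(A) \ {ε} = { '+', 'b', 'n' }
In E → + A A: A is at the end, add FOLLOW(E)

The FOLLOW sets referred to above (computed the same way, to a fixed point):
  FOLLOW(E) = { $, 'b' }

Taking the union: FOLLOW(A) = { $, '+', 'b', 'n' }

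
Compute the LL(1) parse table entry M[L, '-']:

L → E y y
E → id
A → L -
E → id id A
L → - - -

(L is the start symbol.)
L → - - -

To find M[L, '-'], we find productions for L where '-' is in the predict set (PREDICT(N → α) = (FIRST(α) \ {ε}) ∪ (FOLLOW(N) if α ⇒* ε)).

Relevant sets:
  FIRST(E) = { 'id' }

L → E y y: PREDICT = { 'id' }
L → - - -: PREDICT = { '-' }
  '-' is in predict set, so this production goes in M[L, '-']

M[L, '-'] = L → - - -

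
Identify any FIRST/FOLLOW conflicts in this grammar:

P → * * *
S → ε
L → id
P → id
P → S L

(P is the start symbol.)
A FIRST/FOLLOW conflict occurs when a non-terminal N has a nullable alternative N → β (β ⇒* ε) and another alternative N → α with FIRST(α) ∩ FOLLOW(N) ≠ ∅: on such a lookahead the parser cannot decide between expanding α and letting N vanish via β.

Nullable non-terminals: S.
S has a nullable alternative but only one production, so nothing to check.

L, P have no nullable alternative, so no FIRST/FOLLOW check is needed there.

No FIRST/FOLLOW conflicts found.

Answer: No FIRST/FOLLOW conflicts.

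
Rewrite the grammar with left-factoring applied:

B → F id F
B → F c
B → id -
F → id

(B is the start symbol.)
B → F B'
B' → id F
B' → c
B → id -
F → id

Left-factoring transforms A → αβ₁ | αβ₂ into A → αA' and A' → β₁ | β₂
(α is the longest common prefix among the alternatives). Repeat until
no nonterminal has two alternatives with a common prefix.

Round 1: B has alternatives sharing prefix 'F'. Introduce B': B → F B'
  Add: B' → id F
  Add: B' → c

No remaining common prefixes — done.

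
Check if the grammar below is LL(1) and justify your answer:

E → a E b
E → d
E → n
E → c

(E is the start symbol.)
A grammar is LL(1) if for each non-terminal N with multiple productions, the predict sets of those productions are pairwise disjoint, where PREDICT(N → α) = (FIRST(α) \ {ε}) ∪ (FOLLOW(N) if α ⇒* ε).

For E:
  PREDICT(E → a E b) = { 'a' }
  PREDICT(E → d) = { 'd' }
  PREDICT(E → n) = { 'n' }
  PREDICT(E → c) = { 'c' }

All predict sets are disjoint. The grammar IS LL(1).

Answer: Yes, the grammar is LL(1).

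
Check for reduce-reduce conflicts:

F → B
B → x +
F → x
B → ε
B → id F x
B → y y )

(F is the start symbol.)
Augment with F' → F and build the canonical LR(0) collection (I0 = CLOSURE({[F' → . F]}), then GOTO on every symbol after a dot until no new states appear). It has 11 states:
  I0: { [B → . id F x], [B → . x +], [B → . y y )], [B → .], [F → . B], [F → . x], [F' → . F] }  — shift, reduce
  I1: { [F → B .] }  — reduce
  I2: { [F' → F .] }  — accept
  I3: { [B → . id F x], [B → . x +], [B → . y y )], [B → .], [B → id . F x], [F → . B], [F → . x] }  — shift, reduce
  I4: { [B → x . +], [F → x .] }  — shift, reduce
  I5: { [B → y . y )] }  — shift
  I6: { [B → y y . )] }  — shift
  I7: { [B → y y ) .] }  — reduce
  I8: { [B → x + .] }  — reduce
  I9: { [B → id F . x] }  — shift
  I10: { [B → id F x .] }  — reduce

No state contains more than one complete item.

Answer: No reduce-reduce conflicts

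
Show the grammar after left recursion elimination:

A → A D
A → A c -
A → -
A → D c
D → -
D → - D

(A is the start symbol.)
A → - A'
A → D c A'
A' → D A'
A' → c - A'
A' → ε
D → -
D → - D

A is directly left-recursive. The standard transformation for
  A → A α₁ | ... | A α_m | β₁ | ... | β_n
is
  A  → β₁ A' | ... | β_n A'
  A' → α₁ A' | ... | α_m A' | ε

A → - becomes A → - A'
A → D c becomes A → D c A'
A → A D becomes A' → D A'
A → A c - becomes A' → c - A'
Add A' → ε

Productions for other non-terminals are unchanged:
  D → -
  D → - D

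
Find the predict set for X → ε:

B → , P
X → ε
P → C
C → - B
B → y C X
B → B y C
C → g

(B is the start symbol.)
PREDICT(X → ε) = (FIRST(RHS) \ {ε}) ∪ (FOLLOW(X) if ε ∈ FIRST(RHS), i.e. RHS ⇒* ε)
The right-hand side is ε (FIRST(ε) = { ε }), so the predict set is FOLLOW(X) = { $, 'y' }
PREDICT(X → ε) = { $, 'y' }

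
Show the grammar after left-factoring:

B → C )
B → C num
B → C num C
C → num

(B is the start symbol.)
B → C B'
B' → )
B' → num B''
B'' → ε
B'' → C
C → num

Left-factoring transforms A → αβ₁ | αβ₂ into A → αA' and A' → β₁ | β₂
(α is the longest common prefix among the alternatives). Repeat until
no nonterminal has two alternatives with a common prefix.

Round 1: B has alternatives sharing prefix 'C'. Introduce B': B → C B'
  Add: B' → )
  Add: B' → num
  Add: B' → num C

Round 2: B' has alternatives sharing prefix 'num'. Introduce B'': B' → num B''
  Add: B'' → ε
  Add: B'' → C

No remaining common prefixes — done.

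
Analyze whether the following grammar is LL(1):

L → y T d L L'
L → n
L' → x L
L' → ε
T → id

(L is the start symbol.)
No. Predict set conflict for L': { 'x' }

A grammar is LL(1) if for each non-terminal N with multiple productions, the predict sets of those productions are pairwise disjoint, where PREDICT(N → α) = (FIRST(α) \ {ε}) ∪ (FOLLOW(N) if α ⇒* ε).

Relevant sets:
  FOLLOW(L') = { $, 'x' }

For L:
  PREDICT(L → y T d L L') = { 'y' }
  PREDICT(L → n) = { 'n' }
For L':
  PREDICT(L' → x L) = { 'x' }
  PREDICT(L' → ε) = { $, 'x' }
T has a single production, so nothing to check there.

Conflict found: Predict set conflict for L': { 'x' }
The grammar is NOT LL(1).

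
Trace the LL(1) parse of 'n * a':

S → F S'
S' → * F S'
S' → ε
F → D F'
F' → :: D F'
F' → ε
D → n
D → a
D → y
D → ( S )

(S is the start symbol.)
LL(1) parsing maintains a stack (initially the start symbol over $) and the input. At each step: if the stack top is a terminal, match it against the current input token; if it is a non-terminal N, replace it with the RHS of M[N, lookahead] (the unique production whose predict set contains the lookahead).

Stack is shown with the top on the left.

Stack      Input    Action
--------------------------
S $        n * a $  output S → F S'
F S' $     n * a $  output F → D F'
D F' S' $  n * a $  output D → n
n F' S' $  n * a $  match 'n'
F' S' $    * a $    output F' → ε
S' $       * a $    output S' → * F S'
* F S' $   * a $    match '*'
F S' $     a $      output F → D F'
D F' S' $  a $      output D → a
a F' S' $  a $      match 'a'
F' S' $    $        output F' → ε
S' $       $        output S' → ε
$          $        accept

The string is accepted.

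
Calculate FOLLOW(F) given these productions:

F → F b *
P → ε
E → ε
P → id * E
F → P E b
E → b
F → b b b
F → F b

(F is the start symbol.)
F is the start symbol, so $ ∈ FOLLOW(F).
In F → F b *: F is followed by b '*', add FIRST(b '*') \ {ε} = { 'b' }
In F → F b: F is followed by b, add FIRST(b) \ {ε} = { 'b' }

Taking the union: FOLLOW(F) = { $, 'b' }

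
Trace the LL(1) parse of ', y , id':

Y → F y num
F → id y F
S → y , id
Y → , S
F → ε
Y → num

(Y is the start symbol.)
LL(1) parsing maintains a stack (initially the start symbol over $) and the input. At each step: if the stack top is a terminal, match it against the current input token; if it is a non-terminal N, replace it with the RHS of M[N, lookahead] (the unique production whose predict set contains the lookahead).

Stack is shown with the top on the left.

Stack     Input       Action
----------------------------
Y $       , y , id $  output Y → , S
, S $     , y , id $  match ','
S $       y , id $    output S → y , id
y , id $  y , id $    match 'y'
, id $    , id $      match ','
id $      id $        match 'id'
$         $           accept

The string is accepted.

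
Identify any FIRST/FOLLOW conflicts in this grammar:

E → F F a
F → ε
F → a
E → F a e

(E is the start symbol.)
Nullable non-terminals: F.

F: nullable alternative(s) F → ε; FOLLOW(F) = { 'a' }
  F → ε: FIRST \ {ε} = { } — this is the only nullable alternative, skip
  F → a: FIRST \ {ε} = { 'a' } — overlaps FOLLOW(F) on { 'a' }: CONFLICT

E has no nullable alternative, so no FIRST/FOLLOW check is needed there.

So the grammar has 1 FIRST/FOLLOW conflict (marked CONFLICT above).

Answer: Yes. F → a with FOLLOW(F) on { 'a' }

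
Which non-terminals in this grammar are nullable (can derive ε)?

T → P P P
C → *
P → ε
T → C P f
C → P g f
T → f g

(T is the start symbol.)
A non-terminal is nullable if it can derive ε (the empty string): either it has an ε-production, or it has a production whose right-hand side consists entirely of nullable non-terminals.

ε-productions: P → ε
So P is immediately nullable.
T → P P P: every symbol on the right is nullable, so T is nullable too.
No further non-terminal can be added: every production for the remaining non-terminals contains a terminal or a non-nullable non-terminal.
Nullable = { 'P', 'T' }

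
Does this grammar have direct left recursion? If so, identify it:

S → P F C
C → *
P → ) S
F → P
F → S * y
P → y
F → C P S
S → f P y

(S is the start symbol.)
No direct left recursion

Direct left recursion occurs when N → N α for some non-terminal N (the right-hand side begins with the left-hand side itself).

S → P F C: starts with P
C → *: starts with '*'
P → ) S: starts with ')'
F → P: starts with P
F → S * y: starts with S
P → y: starts with y
F → C P S: starts with C
S → f P y: starts with f

No direct left recursion found.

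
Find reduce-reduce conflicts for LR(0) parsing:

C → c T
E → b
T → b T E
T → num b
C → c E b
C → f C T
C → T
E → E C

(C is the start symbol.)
A reduce-reduce conflict occurs when an LR(0) state has two complete items [A → α .] and [B → β .] — both call for a reduction, and with no lookahead the parser cannot choose between them.

Augment with C' → C and build the canonical LR(0) collection (I0 = CLOSURE({[C' → . C]}), then GOTO on every symbol after a dot until no new states appear). It has 18 states:
  I0: { [C → . T], [C → . c E b], [C → . c T], [C → . f C T], [C' → . C], [T → . b T E], [T → . num b] }  — shift
  I1: { [C' → C .] }  — accept
  I2: { [C → T .] }  — reduce
  I3: { [T → . b T E], [T → . num b], [T → b . T E] }  — shift
  I4: { [C → c . E b], [C → c . T], [E → . E C], [E → . b], [T → . b T E], [T → . num b] }  — shift
  I5: { [C → . T], [C → . c E b], [C → . c T], [C → . f C T], [C → f . C T], [T → . b T E], [T → . num b] }  — shift
  I6: { [T → num . b] }  — shift
  I7: { [T → num b .] }  — reduce
  I8: { [C → f C . T], [T → . b T E], [T → . num b] }  — shift
  I9: { [C → f C T .] }  — reduce
  I10: { [C → . T], [C → . c E b], [C → . c T], [C → . f C T], [C → c E . b], [E → E . C], [T → . b T E], [T → . num b] }  — shift
  I11: { [C → c T .] }  — reduce
  I12: { [E → b .], [T → . b T E], [T → . num b], [T → b . T E] }  — shift, reduce
  I13: { [E → . E C], [E → . b], [T → b T . E] }  — shift
  I14: { [C → . T], [C → . c E b], [C → . c T], [C → . f C T], [E → E . C], [T → . b T E], [T → . num b], [T → b T E .] }  — shift, reduce
  I15: { [E → b .] }  — reduce
  I16: { [E → E C .] }  — reduce
  I17: { [C → c E b .], [T → . b T E], [T → . num b], [T → b . T E] }  — shift, reduce

No state contains more than one complete item.

Answer: No reduce-reduce conflicts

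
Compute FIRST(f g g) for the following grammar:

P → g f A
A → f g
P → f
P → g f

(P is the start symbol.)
{ 'f' }

To compute FIRST(f g g), process the symbols left to right:
Symbol f is a terminal. Add 'f' and stop.
FIRST(f g g) = { 'f' }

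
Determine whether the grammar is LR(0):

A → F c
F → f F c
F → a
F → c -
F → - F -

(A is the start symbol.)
A grammar is LR(0) if no state in the canonical LR(0) collection has:
  - both a shift item (dot before a terminal) and a complete item (shift-reduce conflict), or
  - two or more complete items (reduce-reduce conflict; the accept item [A' → A .] counts as a complete item here).

Augment with A' → A and build the canonical LR(0) collection (I0 = CLOSURE({[A' → . A]}), then GOTO on every symbol after a dot until no new states appear). It has 13 states:
  I0: { [A → . F c], [A' → . A], [F → . - F -], [F → . a], [F → . c -], [F → . f F c] }  — shift
  I1: { [F → - . F -], [F → . - F -], [F → . a], [F → . c -], [F → . f F c] }  — shift
  I2: { [A' → A .] }  — accept
  I3: { [A → F . c] }  — shift
  I4: { [F → a .] }  — reduce
  I5: { [F → c . -] }  — shift
  I6: { [F → . - F -], [F → . a], [F → . c -], [F → . f F c], [F → f . F c] }  — shift
  I7: { [F → f F . c] }  — shift
  I8: { [F → f F c .] }  — reduce
  I9: { [F → c - .] }  — reduce
  I10: { [A → F c .] }  — reduce
  I11: { [F → - F . -] }  — shift
  I12: { [F → - F - .] }  — reduce

Every state is either a pure shift/goto state or contains exactly one complete item and nothing to shift — no conflicts. The grammar is LR(0).

Answer: Yes, the grammar is LR(0)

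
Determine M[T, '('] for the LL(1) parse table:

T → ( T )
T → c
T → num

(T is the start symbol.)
T → ( T )

To find M[T, '('], we find productions for T where '(' is in the predict set (PREDICT(N → α) = (FIRST(α) \ {ε}) ∪ (FOLLOW(N) if α ⇒* ε)).

T → ( T ): PREDICT = { '(' }
  '(' is in predict set, so this production goes in M[T, '(']
T → c: PREDICT = { 'c' }
T → num: PREDICT = { 'num' }

M[T, '('] = T → ( T )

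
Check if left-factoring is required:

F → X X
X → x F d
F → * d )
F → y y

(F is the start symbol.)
Left-factoring is needed when two productions for the same non-terminal
share a common prefix on the right-hand side.

Productions for F:
  F → X X
  F → * d )
  F → y y

No common prefixes found.

Answer: No, left-factoring is not needed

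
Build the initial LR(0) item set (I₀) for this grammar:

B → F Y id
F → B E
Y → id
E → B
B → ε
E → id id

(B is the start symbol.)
First, augment the grammar with B' → B
I₀ = CLOSURE({ [B' → . B] }):
  [B' → . B] has the dot before B: add [B → . F Y id], [B → .]
  [B → . F Y id] has the dot before F: add [F → . B E]
No further items can be added.

I₀ = { [B → . F Y id], [B → .], [B' → . B], [F → . B E] }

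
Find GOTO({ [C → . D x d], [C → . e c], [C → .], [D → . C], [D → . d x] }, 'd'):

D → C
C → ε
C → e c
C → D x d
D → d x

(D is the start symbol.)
{ [D → d . x] }

GOTO(I, 'd') = CLOSURE({ [A → αX.β] : [A → α.Xβ] ∈ I, X = 'd' })

Items with dot before 'd', with the dot advanced:
  [D → . d x] → [D → d . x]
Closure adds nothing (no advanced item has the dot before a non-terminal).

GOTO = { [D → d . x] }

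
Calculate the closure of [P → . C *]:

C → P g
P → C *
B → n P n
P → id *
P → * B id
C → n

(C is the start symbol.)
Start with: [P → . C *]
  [P → . C *] has the dot before C: add [C → . P g], [C → . n]
  [C → . P g] has the dot before P: add [P → . id *], [P → . * B id]
No further items can be added.

CLOSURE = { [C → . P g], [C → . n], [P → . * B id], [P → . C *], [P → . id *] }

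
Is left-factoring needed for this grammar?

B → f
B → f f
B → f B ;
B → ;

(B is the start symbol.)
Left-factoring is needed when two productions for the same non-terminal
share a common prefix on the right-hand side.

Productions for B:
  B → f
  B → f f
  B → f B ;
  B → ;

Found common prefix 'f' in productions for B

Answer: Yes, B has productions with common prefix 'f'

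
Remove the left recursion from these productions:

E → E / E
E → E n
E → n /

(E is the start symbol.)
E → n / E'
E' → / E E'
E' → n E'
E' → ε

E is directly left-recursive. The standard transformation for
  A → A α₁ | ... | A α_m | β₁ | ... | β_n
is
  A  → β₁ A' | ... | β_n A'
  A' → α₁ A' | ... | α_m A' | ε

E → n / becomes E → n / E'
E → E / E becomes E' → / E E'
E → E n becomes E' → n E'
Add E' → ε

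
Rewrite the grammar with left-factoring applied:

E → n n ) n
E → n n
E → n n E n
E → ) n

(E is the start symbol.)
Left-factoring transforms A → αβ₁ | αβ₂ into A → αA' and A' → β₁ | β₂
(α is the longest common prefix among the alternatives). Repeat until
no nonterminal has two alternatives with a common prefix.

Round 1: E has alternatives sharing prefix 'n n'. Introduce E': E → n n E'
  Add: E' → ) n
  Add: E' → ε
  Add: E' → E n

No remaining common prefixes — done.

Resulting grammar:
E → n n E'
E' → ) n
E' → ε
E' → E n
E → ) n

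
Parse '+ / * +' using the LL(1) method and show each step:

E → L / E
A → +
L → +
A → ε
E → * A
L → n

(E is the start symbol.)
Stack is shown with the top on the left.

Stack    Input      Action
--------------------------
E $      + / * + $  output E → L / E
L / E $  + / * + $  output L → +
+ / E $  + / * + $  match '+'
/ E $    / * + $    match '/'
E $      * + $      output E → * A
* A $    * + $      match '*'
A $      + $        output A → +
+ $      + $        match '+'
$        $          accept

The string is accepted.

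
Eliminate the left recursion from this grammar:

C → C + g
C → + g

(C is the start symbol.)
C is directly left-recursive. The standard transformation for
  A → A α₁ | ... | A α_m | β₁ | ... | β_n
is
  A  → β₁ A' | ... | β_n A'
  A' → α₁ A' | ... | α_m A' | ε

C → + g becomes C → + g C'
C → C + g becomes C' → + g C'
Add C' → ε

Resulting grammar:
C → + g C'
C' → + g C'
C' → ε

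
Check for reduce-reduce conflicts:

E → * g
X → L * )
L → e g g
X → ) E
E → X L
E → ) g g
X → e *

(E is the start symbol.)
A reduce-reduce conflict occurs when an LR(0) state has two complete items [A → α .] and [B → β .] — both call for a reduction, and with no lookahead the parser cannot choose between them.

Augment with E' → E and build the canonical LR(0) collection (I0 = CLOSURE({[E' → . E]}), then GOTO on every symbol after a dot until no new states appear). It has 18 states:
  I0: { [E → . ) g g], [E → . * g], [E → . X L], [E' → . E], [L → . e g g], [X → . ) E], [X → . L * )], [X → . e *] }  — shift
  I1: { [E → ) . g g], [E → . ) g g], [E → . * g], [E → . X L], [L → . e g g], [X → ) . E], [X → . ) E], [X → . L * )], [X → . e *] }  — shift
  I2: { [E → * . g] }  — shift
  I3: { [E' → E .] }  — accept
  I4: { [X → L . * )] }  — shift
  I5: { [E → X . L], [L → . e g g] }  — shift
  I6: { [L → e . g g], [X → e . *] }  — shift
  I7: { [X → e * .] }  — reduce
  I8: { [L → e g . g] }  — shift
  I9: { [L → e g g .] }  — reduce
  I10: { [E → X L .] }  — reduce
  I11: { [L → e . g g] }  — shift
  I12: { [X → L * . )] }  — shift
  I13: { [X → L * ) .] }  — reduce
  I14: { [E → * g .] }  — reduce
  I15: { [X → ) E .] }  — reduce
  I16: { [E → ) g . g] }  — shift
  I17: { [E → ) g g .] }  — reduce

No state contains more than one complete item.

Answer: No reduce-reduce conflicts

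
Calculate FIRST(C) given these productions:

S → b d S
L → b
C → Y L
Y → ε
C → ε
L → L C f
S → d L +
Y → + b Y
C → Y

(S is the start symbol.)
To compute FIRST(C), examine every production with C on the left-hand side, reading each right-hand side left to right until a non-nullable symbol is reached.

FIRST sets of the other non-terminals involved (by the same procedure, iterated to a fixed point):
  FIRST(Y) = { '+', ε }
  FIRST(L) = { 'b' }

From C → Y L:
  - Y is a non-terminal: add FIRST(Y) \ {ε} = { '+' }
    Y is nullable, so continue to the next symbol
  - L is a non-terminal: add FIRST(L) \ {ε} = { 'b' }
    L is not nullable, so stop
From C → ε:
  - ε-production, so ε ∈ FIRST(C)
From C → Y:
  - Y is a non-terminal: add FIRST(Y) \ {ε} = { '+' }
    Y is nullable and nothing follows, so the whole right-hand side can vanish: ε ∈ FIRST(C)

Collecting: FIRST(C) = { '+', 'b', ε }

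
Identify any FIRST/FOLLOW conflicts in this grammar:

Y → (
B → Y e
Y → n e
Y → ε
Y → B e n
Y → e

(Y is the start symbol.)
A FIRST/FOLLOW conflict occurs when a non-terminal N has a nullable alternative N → β (β ⇒* ε) and another alternative N → α with FIRST(α) ∩ FOLLOW(N) ≠ ∅: on such a lookahead the parser cannot decide between expanding α and letting N vanish via β.

Nullable non-terminals: Y.
FIRST sets used below: FIRST(B) = { '(', 'e', 'n' }

Y: nullable alternative(s) Y → ε; FOLLOW(Y) = { $, 'e' }
  Y → (: FIRST \ {ε} = { '(' } — disjoint from FOLLOW(Y)
  Y → n e: FIRST \ {ε} = { 'n' } — disjoint from FOLLOW(Y)
  Y → ε: FIRST \ {ε} = { } — this is the only nullable alternative, skip
  Y → B e n: FIRST \ {ε} = { '(', 'e', 'n' } — overlaps FOLLOW(Y) on { 'e' }: CONFLICT
  Y → e: FIRST \ {ε} = { 'e' } — overlaps FOLLOW(Y) on { 'e' }: CONFLICT

B has no nullable alternative, so no FIRST/FOLLOW check is needed there.

So the grammar has 2 FIRST/FOLLOW conflicts (marked CONFLICT above).

Answer: Yes. Y → B e n with FOLLOW(Y) on { 'e' }; Y → e with FOLLOW(Y) on { 'e' }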